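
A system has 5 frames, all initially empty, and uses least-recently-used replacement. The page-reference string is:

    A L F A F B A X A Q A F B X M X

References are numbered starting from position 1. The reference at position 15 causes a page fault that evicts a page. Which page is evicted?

Q

pos 1: A: fault, frames [A]
pos 2: L: fault, frames [A, L]
pos 3: F: fault, frames [A, L, F]
pos 4: A: hit
pos 5: F: hit
pos 6: B: fault, frames [L, A, F, B]
pos 7: A: hit
pos 8: X: fault, frames [L, F, B, A, X]
pos 9: A: hit
pos 10: Q: fault, evict L, frames [F, B, X, A, Q]
pos 11: A: hit
pos 12: F: hit
pos 13: B: hit
pos 14: X: hit
pos 15: M: fault, evict Q, frames [A, F, B, X, M]
At position 15, page Q is evicted.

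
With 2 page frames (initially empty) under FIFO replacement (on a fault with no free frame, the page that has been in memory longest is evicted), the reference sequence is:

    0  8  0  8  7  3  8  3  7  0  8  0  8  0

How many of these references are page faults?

0: fault, frames {0}
8: fault, frames {0,8}
0: hit
8: hit
7: fault, evict 0, frames {8,7}
3: fault, evict 8, frames {7,3}
8: fault, evict 7, frames {3,8}
3: hit
7: fault, evict 3, frames {8,7}
0: fault, evict 8, frames {7,0}
8: fault, evict 7, frames {0,8}
0: hit
8: hit
0: hit
Page faults: 8.

8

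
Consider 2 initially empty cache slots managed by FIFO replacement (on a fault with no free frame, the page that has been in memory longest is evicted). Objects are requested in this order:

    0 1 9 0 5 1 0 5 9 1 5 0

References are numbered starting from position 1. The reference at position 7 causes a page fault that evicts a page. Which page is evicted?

5

pos 1: 0: miss, frames {0}
pos 2: 1: miss, frames {0,1}
pos 3: 9: miss, evict 0, frames {1,9}
pos 4: 0: miss, evict 1, frames {9,0}
pos 5: 5: miss, evict 9, frames {0,5}
pos 6: 1: miss, evict 0, frames {5,1}
pos 7: 0: miss, evict 5, frames {1,0}
At position 7, page 5 is evicted.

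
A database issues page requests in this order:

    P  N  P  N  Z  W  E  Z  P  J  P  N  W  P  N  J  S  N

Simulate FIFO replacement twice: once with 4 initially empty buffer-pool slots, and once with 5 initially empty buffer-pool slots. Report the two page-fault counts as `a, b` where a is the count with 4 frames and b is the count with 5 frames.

4 frames: F F . . F F F . F F . F F . . . F . → 10 faults.
5 frames: F F . . F F F . . F F F . . . . F . → 9 faults.
9 < 10: adding a frame reduced faults, as is typical.

10, 9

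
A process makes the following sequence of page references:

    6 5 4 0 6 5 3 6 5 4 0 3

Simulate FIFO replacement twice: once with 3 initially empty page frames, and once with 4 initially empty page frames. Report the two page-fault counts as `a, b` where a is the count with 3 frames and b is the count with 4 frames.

9, 10

3 frames: F F F F F F F . . F F . → 9 faults.
4 frames: F F F F . . F F F F F F → 10 faults.
10 > 9: adding a frame increased faults — Belady's anomaly.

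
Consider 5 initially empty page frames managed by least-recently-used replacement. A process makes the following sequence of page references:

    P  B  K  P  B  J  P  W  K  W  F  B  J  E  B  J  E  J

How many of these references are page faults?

P -> fault, frames (P)
B -> fault, frames (P B)
K -> fault, frames (P B K)
P -> hit
B -> hit
J -> fault, frames (K P B J)
P -> hit
W -> fault, frames (K B J P W)
K -> hit
W -> hit
F -> fault, evict B, frames (J P K W F)
B -> fault, evict J, frames (P K W F B)
J -> fault, evict P, frames (K W F B J)
E -> fault, evict K, frames (W F B J E)
B -> hit
J -> hit
E -> hit
J -> hit
Page faults: 9.

9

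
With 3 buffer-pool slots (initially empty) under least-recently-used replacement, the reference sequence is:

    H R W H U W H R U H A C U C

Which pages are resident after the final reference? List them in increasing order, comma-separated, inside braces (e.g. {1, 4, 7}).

{A, C, U}

H -> fault, frames {H}
R -> fault, frames {H,R}
W -> fault, frames {H,R,W}
H -> hit
U -> fault, evict R, frames {W,H,U}
W -> hit
H -> hit
R -> fault, evict U, frames {W,H,R}
U -> fault, evict W, frames {H,R,U}
H -> hit
A -> fault, evict R, frames {U,H,A}
C -> fault, evict U, frames {H,A,C}
U -> fault, evict H, frames {A,C,U}
C -> hit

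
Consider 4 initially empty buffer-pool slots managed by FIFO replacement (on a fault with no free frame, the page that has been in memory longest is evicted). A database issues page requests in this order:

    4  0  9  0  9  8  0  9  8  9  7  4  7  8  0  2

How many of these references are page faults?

4: fault, frames {4}
0: fault, frames {4,0}
9: fault, frames {4,0,9}
0: hit
9: hit
8: fault, frames {4,0,9,8}
0: hit
9: hit
8: hit
9: hit
7: fault, evict 4, frames {0,9,8,7}
4: fault, evict 0, frames {9,8,7,4}
7: hit
8: hit
0: fault, evict 9, frames {8,7,4,0}
2: fault, evict 8, frames {7,4,0,2}
Page faults: 8.

8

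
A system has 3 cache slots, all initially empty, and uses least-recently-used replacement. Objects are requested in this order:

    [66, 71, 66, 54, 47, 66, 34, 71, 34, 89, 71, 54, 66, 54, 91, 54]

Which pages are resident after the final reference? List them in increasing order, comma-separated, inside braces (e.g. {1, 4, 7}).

{54, 66, 91}

66: miss, frames (66)
71: miss, frames (66 71)
66: hit
54: miss, frames (71 66 54)
47: miss, evict 71, frames (66 54 47)
66: hit
34: miss, evict 54, frames (47 66 34)
71: miss, evict 47, frames (66 34 71)
34: hit
89: miss, evict 66, frames (71 34 89)
71: hit
54: miss, evict 34, frames (89 71 54)
66: miss, evict 89, frames (71 54 66)
54: hit
91: miss, evict 71, frames (66 54 91)
54: hit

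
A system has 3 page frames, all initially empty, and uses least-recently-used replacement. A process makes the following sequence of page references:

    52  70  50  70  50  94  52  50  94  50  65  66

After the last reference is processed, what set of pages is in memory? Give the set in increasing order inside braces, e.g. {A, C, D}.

52: fault, frames {52}
70: fault, frames {52,70}
50: fault, frames {52,70,50}
70: hit
50: hit
94: fault, evict 52, frames {70,50,94}
52: fault, evict 70, frames {50,94,52}
50: hit
94: hit
50: hit
65: fault, evict 52, frames {94,50,65}
66: fault, evict 94, frames {50,65,66}

{50, 65, 66}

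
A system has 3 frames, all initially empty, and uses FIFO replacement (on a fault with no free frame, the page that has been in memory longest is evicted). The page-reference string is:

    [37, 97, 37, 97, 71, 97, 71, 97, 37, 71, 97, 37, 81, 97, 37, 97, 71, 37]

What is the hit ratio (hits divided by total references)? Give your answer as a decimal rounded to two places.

37: miss, frames [37]
97: miss, frames [37, 97]
37: hit
97: hit
71: miss, frames [37, 97, 71]
97: hit
71: hit
97: hit
37: hit
71: hit
97: hit
37: hit
81: miss, evict 37, frames [97, 71, 81]
97: hit
37: miss, evict 97, frames [71, 81, 37]
97: miss, evict 71, frames [81, 37, 97]
71: miss, evict 81, frames [37, 97, 71]
37: hit
Hits: 11 of 18 references → 11/18 = 0.6111.

0.61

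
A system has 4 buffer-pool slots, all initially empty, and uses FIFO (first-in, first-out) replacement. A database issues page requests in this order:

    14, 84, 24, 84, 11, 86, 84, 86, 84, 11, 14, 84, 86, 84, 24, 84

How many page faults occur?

14 → fault, frames {14}
84 → fault, frames {14,84}
24 → fault, frames {14,84,24}
84 → hit
11 → fault, frames {14,84,24,11}
86 → fault, evict 14, frames {84,24,11,86}
84 → hit
86 → hit
84 → hit
11 → hit
14 → fault, evict 84, frames {24,11,86,14}
84 → fault, evict 24, frames {11,86,14,84}
86 → hit
84 → hit
24 → fault, evict 11, frames {86,14,84,24}
84 → hit
Page faults: 8.

8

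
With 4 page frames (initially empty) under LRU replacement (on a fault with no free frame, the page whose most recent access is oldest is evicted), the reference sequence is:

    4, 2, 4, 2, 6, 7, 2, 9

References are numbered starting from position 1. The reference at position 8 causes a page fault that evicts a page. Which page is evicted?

pos 1: 4 → miss, frames (4)
pos 2: 2 → miss, frames (4 2)
pos 3: 4 → hit
pos 4: 2 → hit
pos 5: 6 → miss, frames (4 2 6)
pos 6: 7 → miss, frames (4 2 6 7)
pos 7: 2 → hit
pos 8: 9 → miss, evict 4, frames (6 7 2 9)
At position 8, page 4 is evicted.

4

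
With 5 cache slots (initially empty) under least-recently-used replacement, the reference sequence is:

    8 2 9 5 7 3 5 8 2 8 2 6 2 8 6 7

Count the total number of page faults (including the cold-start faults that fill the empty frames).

10

8 -> fault, frames [8]
2 -> fault, frames [8, 2]
9 -> fault, frames [8, 2, 9]
5 -> fault, frames [8, 2, 9, 5]
7 -> fault, frames [8, 2, 9, 5, 7]
3 -> fault, evict 8, frames [2, 9, 5, 7, 3]
5 -> hit
8 -> fault, evict 2, frames [9, 7, 3, 5, 8]
2 -> fault, evict 9, frames [7, 3, 5, 8, 2]
8 -> hit
2 -> hit
6 -> fault, evict 7, frames [3, 5, 8, 2, 6]
2 -> hit
8 -> hit
6 -> hit
7 -> fault, evict 3, frames [5, 2, 8, 6, 7]
Page faults: 10.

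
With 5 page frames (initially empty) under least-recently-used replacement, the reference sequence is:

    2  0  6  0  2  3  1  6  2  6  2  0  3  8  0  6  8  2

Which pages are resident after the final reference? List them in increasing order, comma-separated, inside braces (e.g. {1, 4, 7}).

{0, 2, 3, 6, 8}

2 -> miss, frames {2}
0 -> miss, frames {2,0}
6 -> miss, frames {2,0,6}
0 -> hit
2 -> hit
3 -> miss, frames {6,0,2,3}
1 -> miss, frames {6,0,2,3,1}
6 -> hit
2 -> hit
6 -> hit
2 -> hit
0 -> hit
3 -> hit
8 -> miss, evict 1, frames {6,2,0,3,8}
0 -> hit
6 -> hit
8 -> hit
2 -> hit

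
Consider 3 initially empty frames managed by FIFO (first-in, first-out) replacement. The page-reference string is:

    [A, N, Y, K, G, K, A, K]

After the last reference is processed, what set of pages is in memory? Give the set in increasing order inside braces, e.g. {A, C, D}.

{A, G, K}

A: miss, frames [A]
N: miss, frames [A, N]
Y: miss, frames [A, N, Y]
K: miss, evict A, frames [N, Y, K]
G: miss, evict N, frames [Y, K, G]
K: hit
A: miss, evict Y, frames [K, G, A]
K: hit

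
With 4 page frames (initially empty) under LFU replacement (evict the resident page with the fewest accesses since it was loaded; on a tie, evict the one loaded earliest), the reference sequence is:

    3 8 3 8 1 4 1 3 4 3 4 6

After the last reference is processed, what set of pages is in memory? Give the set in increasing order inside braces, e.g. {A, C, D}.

{1, 3, 4, 6}

3: fault, frames (3)
8: fault, frames (3 8)
3: hit
8: hit
1: fault, frames (3 8 1)
4: fault, frames (3 8 1 4)
1: hit
3: hit
4: hit
3: hit
4: hit
6: fault, evict 8, frames (3 1 4 6)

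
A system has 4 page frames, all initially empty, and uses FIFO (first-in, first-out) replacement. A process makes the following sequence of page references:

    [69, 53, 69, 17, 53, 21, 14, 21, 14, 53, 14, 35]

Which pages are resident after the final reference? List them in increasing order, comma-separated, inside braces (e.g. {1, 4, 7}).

69 → miss, frames [69]
53 → miss, frames [69, 53]
69 → hit
17 → miss, frames [69, 53, 17]
53 → hit
21 → miss, frames [69, 53, 17, 21]
14 → miss, evict 69, frames [53, 17, 21, 14]
21 → hit
14 → hit
53 → hit
14 → hit
35 → miss, evict 53, frames [17, 21, 14, 35]

{14, 17, 21, 35}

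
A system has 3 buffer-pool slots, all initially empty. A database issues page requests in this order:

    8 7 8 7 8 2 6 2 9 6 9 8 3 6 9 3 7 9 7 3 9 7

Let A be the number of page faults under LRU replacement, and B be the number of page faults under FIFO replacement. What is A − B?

Under LRU: F F . . . F F . F . . F F F F . F . . . . . → 10 faults.
Under FIFO: F F . . . F F . F . . F F F F . F . . F . . → 11 faults.
A − B = 10 − 11 = -1.

-1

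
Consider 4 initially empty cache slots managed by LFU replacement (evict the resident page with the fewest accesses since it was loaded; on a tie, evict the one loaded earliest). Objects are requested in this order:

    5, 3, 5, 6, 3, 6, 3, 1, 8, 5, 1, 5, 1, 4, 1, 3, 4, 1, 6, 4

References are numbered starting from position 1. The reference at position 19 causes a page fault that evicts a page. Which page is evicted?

pos 1: 5 -> miss, frames (5)
pos 2: 3 -> miss, frames (5 3)
pos 3: 5 -> hit
pos 4: 6 -> miss, frames (5 3 6)
pos 5: 3 -> hit
pos 6: 6 -> hit
pos 7: 3 -> hit
pos 8: 1 -> miss, frames (5 3 6 1)
pos 9: 8 -> miss, evict 1, frames (5 3 6 8)
pos 10: 5 -> hit
pos 11: 1 -> miss, evict 8, frames (5 3 6 1)
pos 12: 5 -> hit
pos 13: 1 -> hit
pos 14: 4 -> miss, evict 6, frames (5 3 1 4)
pos 15: 1 -> hit
pos 16: 3 -> hit
pos 17: 4 -> hit
pos 18: 1 -> hit
pos 19: 6 -> miss, evict 4, frames (5 3 1 6)
At position 19, page 4 is evicted.

4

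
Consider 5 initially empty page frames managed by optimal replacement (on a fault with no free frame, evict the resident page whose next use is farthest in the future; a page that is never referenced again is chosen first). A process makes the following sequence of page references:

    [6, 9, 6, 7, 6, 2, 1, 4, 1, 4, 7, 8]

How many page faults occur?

7

6 → fault, frames [6]
9 → fault, frames [6, 9]
6 → hit
7 → fault, frames [6, 9, 7]
6 → hit
2 → fault, frames [6, 9, 7, 2]
1 → fault, frames [6, 9, 7, 2, 1]
4 → fault, evict 2, frames [6, 9, 7, 1, 4]
1 → hit
4 → hit
7 → hit
8 → fault, evict 4, frames [6, 9, 7, 1, 8]
Page faults: 7.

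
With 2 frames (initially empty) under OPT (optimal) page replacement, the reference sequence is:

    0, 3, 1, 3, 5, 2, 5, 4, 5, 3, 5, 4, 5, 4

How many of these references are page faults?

8

0 → fault, frames (0)
3 → fault, frames (0 3)
1 → fault, evict 0, frames (3 1)
3 → hit
5 → fault, evict 1, frames (3 5)
2 → fault, evict 3, frames (5 2)
5 → hit
4 → fault, evict 2, frames (5 4)
5 → hit
3 → fault, evict 4, frames (5 3)
5 → hit
4 → fault, evict 3, frames (5 4)
5 → hit
4 → hit
Page faults: 8.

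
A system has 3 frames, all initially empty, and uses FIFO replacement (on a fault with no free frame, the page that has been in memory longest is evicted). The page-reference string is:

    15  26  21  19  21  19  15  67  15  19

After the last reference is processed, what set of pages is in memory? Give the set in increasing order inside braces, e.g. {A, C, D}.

{15, 19, 67}

15: fault, frames {15}
26: fault, frames {15,26}
21: fault, frames {15,26,21}
19: fault, evict 15, frames {26,21,19}
21: hit
19: hit
15: fault, evict 26, frames {21,19,15}
67: fault, evict 21, frames {19,15,67}
15: hit
19: hit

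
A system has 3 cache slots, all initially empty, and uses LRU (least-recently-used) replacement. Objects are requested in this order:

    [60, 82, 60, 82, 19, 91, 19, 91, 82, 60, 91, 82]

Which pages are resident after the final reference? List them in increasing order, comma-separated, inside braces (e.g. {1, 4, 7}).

{60, 82, 91}

60: miss, frames (60)
82: miss, frames (60 82)
60: hit
82: hit
19: miss, frames (60 82 19)
91: miss, evict 60, frames (82 19 91)
19: hit
91: hit
82: hit
60: miss, evict 19, frames (91 82 60)
91: hit
82: hit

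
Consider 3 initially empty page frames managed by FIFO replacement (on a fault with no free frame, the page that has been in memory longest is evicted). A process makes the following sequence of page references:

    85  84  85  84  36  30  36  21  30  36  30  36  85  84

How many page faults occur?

7

85 -> miss, frames {85}
84 -> miss, frames {85,84}
85 -> hit
84 -> hit
36 -> miss, frames {85,84,36}
30 -> miss, evict 85, frames {84,36,30}
36 -> hit
21 -> miss, evict 84, frames {36,30,21}
30 -> hit
36 -> hit
30 -> hit
36 -> hit
85 -> miss, evict 36, frames {30,21,85}
84 -> miss, evict 30, frames {21,85,84}
Page faults: 7.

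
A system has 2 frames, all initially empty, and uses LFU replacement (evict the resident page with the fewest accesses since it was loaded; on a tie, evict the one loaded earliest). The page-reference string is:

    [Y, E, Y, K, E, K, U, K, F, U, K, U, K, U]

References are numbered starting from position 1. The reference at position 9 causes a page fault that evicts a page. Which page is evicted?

pos 1: Y -> miss, frames {Y}
pos 2: E -> miss, frames {Y,E}
pos 3: Y -> hit
pos 4: K -> miss, evict E, frames {Y,K}
pos 5: E -> miss, evict K, frames {Y,E}
pos 6: K -> miss, evict E, frames {Y,K}
pos 7: U -> miss, evict K, frames {Y,U}
pos 8: K -> miss, evict U, frames {Y,K}
pos 9: F -> miss, evict K, frames {Y,F}
At position 9, page K is evicted.

K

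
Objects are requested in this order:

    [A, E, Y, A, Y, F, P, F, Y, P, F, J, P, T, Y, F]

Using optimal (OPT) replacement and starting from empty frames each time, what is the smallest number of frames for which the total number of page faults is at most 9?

f=1: 16 faults
f=2: 11 faults
f=3: 8 faults
f=4: 7 faults
f=5: 7 faults
f=6: 7 faults
f=7: 7 faults
Smallest f with faults ≤ 9 is 3.

3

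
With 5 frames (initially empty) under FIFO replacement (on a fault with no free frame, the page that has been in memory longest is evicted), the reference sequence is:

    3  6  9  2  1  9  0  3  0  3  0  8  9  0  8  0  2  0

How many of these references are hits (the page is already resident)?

8

3: miss, frames {3}
6: miss, frames {3,6}
9: miss, frames {3,6,9}
2: miss, frames {3,6,9,2}
1: miss, frames {3,6,9,2,1}
9: hit
0: miss, evict 3, frames {6,9,2,1,0}
3: miss, evict 6, frames {9,2,1,0,3}
0: hit
3: hit
0: hit
8: miss, evict 9, frames {2,1,0,3,8}
9: miss, evict 2, frames {1,0,3,8,9}
0: hit
8: hit
0: hit
2: miss, evict 1, frames {0,3,8,9,2}
0: hit
Hits: 8.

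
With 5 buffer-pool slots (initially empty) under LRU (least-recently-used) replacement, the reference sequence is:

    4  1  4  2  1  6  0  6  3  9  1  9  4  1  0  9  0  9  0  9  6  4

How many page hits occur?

12

4 -> miss, frames (4)
1 -> miss, frames (4 1)
4 -> hit
2 -> miss, frames (1 4 2)
1 -> hit
6 -> miss, frames (4 2 1 6)
0 -> miss, frames (4 2 1 6 0)
6 -> hit
3 -> miss, evict 4, frames (2 1 0 6 3)
9 -> miss, evict 2, frames (1 0 6 3 9)
1 -> hit
9 -> hit
4 -> miss, evict 0, frames (6 3 1 9 4)
1 -> hit
0 -> miss, evict 6, frames (3 9 4 1 0)
9 -> hit
0 -> hit
9 -> hit
0 -> hit
9 -> hit
6 -> miss, evict 3, frames (4 1 0 9 6)
4 -> hit
Hits: 12.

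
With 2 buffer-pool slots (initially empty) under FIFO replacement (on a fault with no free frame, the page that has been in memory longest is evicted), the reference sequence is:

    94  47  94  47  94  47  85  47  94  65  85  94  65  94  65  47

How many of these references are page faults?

94 -> miss, frames {94}
47 -> miss, frames {94,47}
94 -> hit
47 -> hit
94 -> hit
47 -> hit
85 -> miss, evict 94, frames {47,85}
47 -> hit
94 -> miss, evict 47, frames {85,94}
65 -> miss, evict 85, frames {94,65}
85 -> miss, evict 94, frames {65,85}
94 -> miss, evict 65, frames {85,94}
65 -> miss, evict 85, frames {94,65}
94 -> hit
65 -> hit
47 -> miss, evict 94, frames {65,47}
Page faults: 9.

9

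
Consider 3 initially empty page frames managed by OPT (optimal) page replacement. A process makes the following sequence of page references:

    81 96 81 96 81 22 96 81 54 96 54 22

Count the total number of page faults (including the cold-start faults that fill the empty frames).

4

81 -> fault, frames {81}
96 -> fault, frames {81,96}
81 -> hit
96 -> hit
81 -> hit
22 -> fault, frames {81,96,22}
96 -> hit
81 -> hit
54 -> fault, evict 81, frames {96,22,54}
96 -> hit
54 -> hit
22 -> hit
Page faults: 4.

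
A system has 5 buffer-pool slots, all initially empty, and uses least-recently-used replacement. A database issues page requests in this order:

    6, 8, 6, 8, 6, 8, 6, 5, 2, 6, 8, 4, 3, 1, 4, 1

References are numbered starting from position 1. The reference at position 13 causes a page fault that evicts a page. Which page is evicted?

5

pos 1: 6 -> miss, frames [6]
pos 2: 8 -> miss, frames [6, 8]
pos 3: 6 -> hit
pos 4: 8 -> hit
pos 5: 6 -> hit
pos 6: 8 -> hit
pos 7: 6 -> hit
pos 8: 5 -> miss, frames [8, 6, 5]
pos 9: 2 -> miss, frames [8, 6, 5, 2]
pos 10: 6 -> hit
pos 11: 8 -> hit
pos 12: 4 -> miss, frames [5, 2, 6, 8, 4]
pos 13: 3 -> miss, evict 5, frames [2, 6, 8, 4, 3]
At position 13, page 5 is evicted.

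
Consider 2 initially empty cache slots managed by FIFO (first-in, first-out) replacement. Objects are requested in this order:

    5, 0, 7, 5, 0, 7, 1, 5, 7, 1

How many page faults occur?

5 → fault, frames [5]
0 → fault, frames [5, 0]
7 → fault, evict 5, frames [0, 7]
5 → fault, evict 0, frames [7, 5]
0 → fault, evict 7, frames [5, 0]
7 → fault, evict 5, frames [0, 7]
1 → fault, evict 0, frames [7, 1]
5 → fault, evict 7, frames [1, 5]
7 → fault, evict 1, frames [5, 7]
1 → fault, evict 5, frames [7, 1]
Page faults: 10.

10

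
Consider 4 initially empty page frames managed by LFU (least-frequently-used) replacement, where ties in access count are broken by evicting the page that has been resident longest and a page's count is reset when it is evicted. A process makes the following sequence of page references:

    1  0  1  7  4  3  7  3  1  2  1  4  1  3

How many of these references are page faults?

7

1 -> miss, frames [1]
0 -> miss, frames [1, 0]
1 -> hit
7 -> miss, frames [1, 0, 7]
4 -> miss, frames [1, 0, 7, 4]
3 -> miss, evict 0, frames [1, 7, 4, 3]
7 -> hit
3 -> hit
1 -> hit
2 -> miss, evict 4, frames [1, 7, 3, 2]
1 -> hit
4 -> miss, evict 2, frames [1, 7, 3, 4]
1 -> hit
3 -> hit
Page faults: 7.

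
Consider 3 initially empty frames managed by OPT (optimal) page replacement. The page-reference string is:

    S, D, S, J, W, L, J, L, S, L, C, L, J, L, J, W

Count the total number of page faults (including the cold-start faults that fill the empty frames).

S: miss, frames [S]
D: miss, frames [S, D]
S: hit
J: miss, frames [S, D, J]
W: miss, evict D, frames [S, J, W]
L: miss, evict W, frames [S, J, L]
J: hit
L: hit
S: hit
L: hit
C: miss, evict S, frames [J, L, C]
L: hit
J: hit
L: hit
J: hit
W: miss, evict C, frames [J, L, W]
Page faults: 7.

7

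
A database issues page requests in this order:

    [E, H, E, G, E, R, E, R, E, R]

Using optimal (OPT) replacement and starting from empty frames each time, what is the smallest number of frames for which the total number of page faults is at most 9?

f=1: 10 faults
f=2: 4 faults
f=3: 4 faults
f=4: 4 faults
Smallest f with faults ≤ 9 is 2.

2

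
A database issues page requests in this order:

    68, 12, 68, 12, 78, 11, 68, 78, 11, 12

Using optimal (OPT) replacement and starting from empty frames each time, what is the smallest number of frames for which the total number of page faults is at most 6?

2

f=1: 10 faults
f=2: 6 faults
f=3: 5 faults
f=4: 4 faults
Smallest f with faults ≤ 6 is 2.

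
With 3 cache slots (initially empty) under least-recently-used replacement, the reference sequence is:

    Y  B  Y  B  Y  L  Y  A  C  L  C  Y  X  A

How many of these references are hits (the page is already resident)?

Y → fault, frames {Y}
B → fault, frames {Y,B}
Y → hit
B → hit
Y → hit
L → fault, frames {B,Y,L}
Y → hit
A → fault, evict B, frames {L,Y,A}
C → fault, evict L, frames {Y,A,C}
L → fault, evict Y, frames {A,C,L}
C → hit
Y → fault, evict A, frames {L,C,Y}
X → fault, evict L, frames {C,Y,X}
A → fault, evict C, frames {Y,X,A}
Hits: 5.

5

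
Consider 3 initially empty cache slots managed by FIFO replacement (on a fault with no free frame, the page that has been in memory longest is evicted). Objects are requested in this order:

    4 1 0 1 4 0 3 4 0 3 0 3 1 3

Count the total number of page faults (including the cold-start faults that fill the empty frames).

6

4 -> fault, frames [4]
1 -> fault, frames [4, 1]
0 -> fault, frames [4, 1, 0]
1 -> hit
4 -> hit
0 -> hit
3 -> fault, evict 4, frames [1, 0, 3]
4 -> fault, evict 1, frames [0, 3, 4]
0 -> hit
3 -> hit
0 -> hit
3 -> hit
1 -> fault, evict 0, frames [3, 4, 1]
3 -> hit
Page faults: 6.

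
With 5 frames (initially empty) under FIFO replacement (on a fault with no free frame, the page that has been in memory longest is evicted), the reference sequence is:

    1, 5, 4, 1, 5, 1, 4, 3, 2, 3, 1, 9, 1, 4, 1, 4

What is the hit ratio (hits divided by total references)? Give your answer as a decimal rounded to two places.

1 -> fault, frames [1]
5 -> fault, frames [1, 5]
4 -> fault, frames [1, 5, 4]
1 -> hit
5 -> hit
1 -> hit
4 -> hit
3 -> fault, frames [1, 5, 4, 3]
2 -> fault, frames [1, 5, 4, 3, 2]
3 -> hit
1 -> hit
9 -> fault, evict 1, frames [5, 4, 3, 2, 9]
1 -> fault, evict 5, frames [4, 3, 2, 9, 1]
4 -> hit
1 -> hit
4 -> hit
Hits: 9 of 16 references → 9/16 = 0.5625.

0.56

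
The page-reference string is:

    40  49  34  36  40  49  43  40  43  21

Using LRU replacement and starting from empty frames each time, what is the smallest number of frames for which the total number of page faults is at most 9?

2

f=1: 10 faults
f=2: 9 faults
f=3: 8 faults
f=4: 6 faults
f=5: 6 faults
f=6: 6 faults
Smallest f with faults ≤ 9 is 2.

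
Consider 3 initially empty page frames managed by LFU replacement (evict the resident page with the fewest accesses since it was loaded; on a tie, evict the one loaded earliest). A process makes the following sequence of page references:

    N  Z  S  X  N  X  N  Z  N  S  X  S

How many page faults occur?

N: fault, frames [N]
Z: fault, frames [N, Z]
S: fault, frames [N, Z, S]
X: fault, evict N, frames [Z, S, X]
N: fault, evict Z, frames [S, X, N]
X: hit
N: hit
Z: fault, evict S, frames [X, N, Z]
N: hit
S: fault, evict Z, frames [X, N, S]
X: hit
S: hit
Page faults: 7.

7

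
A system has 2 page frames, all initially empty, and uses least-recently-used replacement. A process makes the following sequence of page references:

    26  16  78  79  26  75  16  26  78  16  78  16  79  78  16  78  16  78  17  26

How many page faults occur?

15

26: miss, frames [26]
16: miss, frames [26, 16]
78: miss, evict 26, frames [16, 78]
79: miss, evict 16, frames [78, 79]
26: miss, evict 78, frames [79, 26]
75: miss, evict 79, frames [26, 75]
16: miss, evict 26, frames [75, 16]
26: miss, evict 75, frames [16, 26]
78: miss, evict 16, frames [26, 78]
16: miss, evict 26, frames [78, 16]
78: hit
16: hit
79: miss, evict 78, frames [16, 79]
78: miss, evict 16, frames [79, 78]
16: miss, evict 79, frames [78, 16]
78: hit
16: hit
78: hit
17: miss, evict 16, frames [78, 17]
26: miss, evict 78, frames [17, 26]
Page faults: 15.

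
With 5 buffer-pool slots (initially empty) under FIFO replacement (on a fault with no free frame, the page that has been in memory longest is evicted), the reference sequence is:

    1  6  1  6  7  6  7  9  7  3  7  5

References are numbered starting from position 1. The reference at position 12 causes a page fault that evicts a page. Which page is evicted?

pos 1: 1 → fault, frames (1)
pos 2: 6 → fault, frames (1 6)
pos 3: 1 → hit
pos 4: 6 → hit
pos 5: 7 → fault, frames (1 6 7)
pos 6: 6 → hit
pos 7: 7 → hit
pos 8: 9 → fault, frames (1 6 7 9)
pos 9: 7 → hit
pos 10: 3 → fault, frames (1 6 7 9 3)
pos 11: 7 → hit
pos 12: 5 → fault, evict 1, frames (6 7 9 3 5)
At position 12, page 1 is evicted.

1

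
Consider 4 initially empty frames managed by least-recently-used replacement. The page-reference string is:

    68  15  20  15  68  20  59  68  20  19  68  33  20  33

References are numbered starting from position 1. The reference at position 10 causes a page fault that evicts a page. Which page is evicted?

15

pos 1: 68 → fault, frames (68)
pos 2: 15 → fault, frames (68 15)
pos 3: 20 → fault, frames (68 15 20)
pos 4: 15 → hit
pos 5: 68 → hit
pos 6: 20 → hit
pos 7: 59 → fault, frames (15 68 20 59)
pos 8: 68 → hit
pos 9: 20 → hit
pos 10: 19 → fault, evict 15, frames (59 68 20 19)
At position 10, page 15 is evicted.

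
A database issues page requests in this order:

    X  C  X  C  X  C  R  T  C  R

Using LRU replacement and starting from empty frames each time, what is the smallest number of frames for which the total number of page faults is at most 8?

2

f=1: 10 faults
f=2: 6 faults
f=3: 4 faults
f=4: 4 faults
Smallest f with faults ≤ 8 is 2.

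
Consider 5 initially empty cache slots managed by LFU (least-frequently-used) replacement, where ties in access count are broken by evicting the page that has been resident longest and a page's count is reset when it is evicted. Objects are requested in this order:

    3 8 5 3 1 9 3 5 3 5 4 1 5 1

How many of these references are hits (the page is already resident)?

8

3: miss, frames [3]
8: miss, frames [3, 8]
5: miss, frames [3, 8, 5]
3: hit
1: miss, frames [3, 8, 5, 1]
9: miss, frames [3, 8, 5, 1, 9]
3: hit
5: hit
3: hit
5: hit
4: miss, evict 8, frames [3, 5, 1, 9, 4]
1: hit
5: hit
1: hit
Hits: 8.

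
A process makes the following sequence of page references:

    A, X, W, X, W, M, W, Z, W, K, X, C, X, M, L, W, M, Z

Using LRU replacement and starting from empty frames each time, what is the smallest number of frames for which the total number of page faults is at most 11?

f=1: 18 faults
f=2: 13 faults
f=3: 12 faults
f=4: 12 faults
f=5: 11 faults
f=6: 9 faults
f=7: 8 faults
f=8: 8 faults
Smallest f with faults ≤ 11 is 5.

5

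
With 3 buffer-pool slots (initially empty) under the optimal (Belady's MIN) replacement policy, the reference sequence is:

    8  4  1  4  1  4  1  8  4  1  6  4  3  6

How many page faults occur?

8: fault, frames [8]
4: fault, frames [8, 4]
1: fault, frames [8, 4, 1]
4: hit
1: hit
4: hit
1: hit
8: hit
4: hit
1: hit
6: fault, evict 1, frames [8, 4, 6]
4: hit
3: fault, evict 4, frames [8, 6, 3]
6: hit
Page faults: 5.

5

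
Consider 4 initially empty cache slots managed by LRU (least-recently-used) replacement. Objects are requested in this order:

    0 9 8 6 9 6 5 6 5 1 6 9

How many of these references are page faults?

0 → miss, frames (0)
9 → miss, frames (0 9)
8 → miss, frames (0 9 8)
6 → miss, frames (0 9 8 6)
9 → hit
6 → hit
5 → miss, evict 0, frames (8 9 6 5)
6 → hit
5 → hit
1 → miss, evict 8, frames (9 6 5 1)
6 → hit
9 → hit
Page faults: 6.

6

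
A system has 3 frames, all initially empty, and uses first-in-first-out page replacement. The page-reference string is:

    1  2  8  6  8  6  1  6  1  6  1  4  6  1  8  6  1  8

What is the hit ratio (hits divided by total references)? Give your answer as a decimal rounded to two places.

1 -> miss, frames [1]
2 -> miss, frames [1, 2]
8 -> miss, frames [1, 2, 8]
6 -> miss, evict 1, frames [2, 8, 6]
8 -> hit
6 -> hit
1 -> miss, evict 2, frames [8, 6, 1]
6 -> hit
1 -> hit
6 -> hit
1 -> hit
4 -> miss, evict 8, frames [6, 1, 4]
6 -> hit
1 -> hit
8 -> miss, evict 6, frames [1, 4, 8]
6 -> miss, evict 1, frames [4, 8, 6]
1 -> miss, evict 4, frames [8, 6, 1]
8 -> hit
Hits: 9 of 18 references → 9/18 = 0.5000.

0.50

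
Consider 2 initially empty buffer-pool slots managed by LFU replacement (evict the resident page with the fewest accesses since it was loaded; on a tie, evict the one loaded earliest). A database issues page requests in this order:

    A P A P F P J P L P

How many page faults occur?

5

A: fault, frames [A]
P: fault, frames [A, P]
A: hit
P: hit
F: fault, evict A, frames [P, F]
P: hit
J: fault, evict F, frames [P, J]
P: hit
L: fault, evict J, frames [P, L]
P: hit
Page faults: 5.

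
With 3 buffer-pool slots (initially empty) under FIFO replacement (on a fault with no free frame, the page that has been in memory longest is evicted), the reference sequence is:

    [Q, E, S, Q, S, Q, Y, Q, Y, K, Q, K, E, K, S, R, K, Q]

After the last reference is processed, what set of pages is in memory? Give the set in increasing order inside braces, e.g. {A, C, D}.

Q → fault, frames {Q}
E → fault, frames {Q,E}
S → fault, frames {Q,E,S}
Q → hit
S → hit
Q → hit
Y → fault, evict Q, frames {E,S,Y}
Q → fault, evict E, frames {S,Y,Q}
Y → hit
K → fault, evict S, frames {Y,Q,K}
Q → hit
K → hit
E → fault, evict Y, frames {Q,K,E}
K → hit
S → fault, evict Q, frames {K,E,S}
R → fault, evict K, frames {E,S,R}
K → fault, evict E, frames {S,R,K}
Q → fault, evict S, frames {R,K,Q}

{K, Q, R}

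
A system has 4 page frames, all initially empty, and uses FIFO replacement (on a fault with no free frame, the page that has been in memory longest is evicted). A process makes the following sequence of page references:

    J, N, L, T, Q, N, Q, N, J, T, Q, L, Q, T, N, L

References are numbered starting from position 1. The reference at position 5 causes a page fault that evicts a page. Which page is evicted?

J

pos 1: J: miss, frames {J}
pos 2: N: miss, frames {J,N}
pos 3: L: miss, frames {J,N,L}
pos 4: T: miss, frames {J,N,L,T}
pos 5: Q: miss, evict J, frames {N,L,T,Q}
At position 5, page J is evicted.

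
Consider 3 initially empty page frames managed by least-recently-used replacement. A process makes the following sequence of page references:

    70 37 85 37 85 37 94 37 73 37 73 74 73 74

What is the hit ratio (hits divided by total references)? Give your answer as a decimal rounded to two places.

70: fault, frames {70}
37: fault, frames {70,37}
85: fault, frames {70,37,85}
37: hit
85: hit
37: hit
94: fault, evict 70, frames {85,37,94}
37: hit
73: fault, evict 85, frames {94,37,73}
37: hit
73: hit
74: fault, evict 94, frames {37,73,74}
73: hit
74: hit
Hits: 8 of 14 references → 8/14 = 0.5714.

0.57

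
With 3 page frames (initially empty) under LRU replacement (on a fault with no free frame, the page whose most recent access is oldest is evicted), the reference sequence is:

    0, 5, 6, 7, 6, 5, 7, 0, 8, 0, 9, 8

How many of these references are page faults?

7

0 -> miss, frames {0}
5 -> miss, frames {0,5}
6 -> miss, frames {0,5,6}
7 -> miss, evict 0, frames {5,6,7}
6 -> hit
5 -> hit
7 -> hit
0 -> miss, evict 6, frames {5,7,0}
8 -> miss, evict 5, frames {7,0,8}
0 -> hit
9 -> miss, evict 7, frames {8,0,9}
8 -> hit
Page faults: 7.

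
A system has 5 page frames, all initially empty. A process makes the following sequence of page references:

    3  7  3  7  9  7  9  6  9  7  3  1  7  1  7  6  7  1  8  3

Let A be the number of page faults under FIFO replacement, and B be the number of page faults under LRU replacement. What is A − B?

1

Under FIFO: F F . . F . . F . . . F . . . . . . F F → 7 faults.
Under LRU: F F . . F . . F . . . F . . . . . . F . → 6 faults.
A − B = 7 − 6 = 1.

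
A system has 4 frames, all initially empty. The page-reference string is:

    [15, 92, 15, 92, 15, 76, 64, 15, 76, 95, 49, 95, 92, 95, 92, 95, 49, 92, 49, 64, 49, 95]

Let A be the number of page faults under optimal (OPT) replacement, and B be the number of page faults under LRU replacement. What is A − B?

Under OPT: F F . . . F F . . F F . . . . . . . . . . . → 6 faults.
Under LRU: F F . . . F F . . F F . F . . . . . . F . . → 8 faults.
A − B = 6 − 8 = -2.

-2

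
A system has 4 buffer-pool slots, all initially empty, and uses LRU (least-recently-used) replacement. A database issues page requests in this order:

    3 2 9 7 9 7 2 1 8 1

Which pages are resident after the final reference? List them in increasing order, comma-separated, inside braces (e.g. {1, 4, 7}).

3 → fault, frames {3}
2 → fault, frames {3,2}
9 → fault, frames {3,2,9}
7 → fault, frames {3,2,9,7}
9 → hit
7 → hit
2 → hit
1 → fault, evict 3, frames {9,7,2,1}
8 → fault, evict 9, frames {7,2,1,8}
1 → hit

{1, 2, 7, 8}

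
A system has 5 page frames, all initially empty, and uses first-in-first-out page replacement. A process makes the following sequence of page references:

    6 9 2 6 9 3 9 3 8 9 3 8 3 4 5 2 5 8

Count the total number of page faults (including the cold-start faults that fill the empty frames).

7

6: miss, frames (6)
9: miss, frames (6 9)
2: miss, frames (6 9 2)
6: hit
9: hit
3: miss, frames (6 9 2 3)
9: hit
3: hit
8: miss, frames (6 9 2 3 8)
9: hit
3: hit
8: hit
3: hit
4: miss, evict 6, frames (9 2 3 8 4)
5: miss, evict 9, frames (2 3 8 4 5)
2: hit
5: hit
8: hit
Page faults: 7.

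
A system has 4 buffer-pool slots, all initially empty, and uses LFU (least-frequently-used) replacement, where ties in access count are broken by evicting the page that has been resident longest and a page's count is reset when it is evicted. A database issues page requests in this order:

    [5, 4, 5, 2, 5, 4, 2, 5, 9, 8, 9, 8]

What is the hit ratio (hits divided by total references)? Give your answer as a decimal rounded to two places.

5 → fault, frames (5)
4 → fault, frames (5 4)
5 → hit
2 → fault, frames (5 4 2)
5 → hit
4 → hit
2 → hit
5 → hit
9 → fault, frames (5 4 2 9)
8 → fault, evict 9, frames (5 4 2 8)
9 → fault, evict 8, frames (5 4 2 9)
8 → fault, evict 9, frames (5 4 2 8)
Hits: 5 of 12 references → 5/12 = 0.4167.

0.42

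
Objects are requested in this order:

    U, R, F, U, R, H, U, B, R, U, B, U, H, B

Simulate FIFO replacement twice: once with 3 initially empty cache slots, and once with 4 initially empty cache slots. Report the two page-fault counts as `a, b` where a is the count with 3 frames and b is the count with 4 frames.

8, 6

3 frames: F F F . . F F F F . . . F . → 8 faults.
4 frames: F F F . . F . F . F . . . . → 6 faults.
6 < 8: adding a frame reduced faults, as is typical.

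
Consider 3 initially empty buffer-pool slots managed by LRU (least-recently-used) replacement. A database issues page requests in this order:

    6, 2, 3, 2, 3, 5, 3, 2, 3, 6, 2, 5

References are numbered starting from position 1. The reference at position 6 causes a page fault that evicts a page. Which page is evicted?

6

pos 1: 6 → fault, frames {6}
pos 2: 2 → fault, frames {6,2}
pos 3: 3 → fault, frames {6,2,3}
pos 4: 2 → hit
pos 5: 3 → hit
pos 6: 5 → fault, evict 6, frames {2,3,5}
At position 6, page 6 is evicted.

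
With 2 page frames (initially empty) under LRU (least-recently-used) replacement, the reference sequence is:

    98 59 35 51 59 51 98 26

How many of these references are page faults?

7

98 → miss, frames [98]
59 → miss, frames [98, 59]
35 → miss, evict 98, frames [59, 35]
51 → miss, evict 59, frames [35, 51]
59 → miss, evict 35, frames [51, 59]
51 → hit
98 → miss, evict 59, frames [51, 98]
26 → miss, evict 51, frames [98, 26]
Page faults: 7.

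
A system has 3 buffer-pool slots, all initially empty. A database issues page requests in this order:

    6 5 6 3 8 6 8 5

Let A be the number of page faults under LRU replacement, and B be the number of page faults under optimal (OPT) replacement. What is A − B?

1

Under LRU: F F . F F . . F → 5 faults.
Under OPT: F F . F F . . . → 4 faults.
A − B = 5 − 4 = 1.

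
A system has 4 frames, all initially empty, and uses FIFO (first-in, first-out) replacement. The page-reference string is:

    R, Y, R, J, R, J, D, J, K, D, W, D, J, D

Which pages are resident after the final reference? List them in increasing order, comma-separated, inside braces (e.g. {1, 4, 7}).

{D, J, K, W}

R: miss, frames {R}
Y: miss, frames {R,Y}
R: hit
J: miss, frames {R,Y,J}
R: hit
J: hit
D: miss, frames {R,Y,J,D}
J: hit
K: miss, evict R, frames {Y,J,D,K}
D: hit
W: miss, evict Y, frames {J,D,K,W}
D: hit
J: hit
D: hit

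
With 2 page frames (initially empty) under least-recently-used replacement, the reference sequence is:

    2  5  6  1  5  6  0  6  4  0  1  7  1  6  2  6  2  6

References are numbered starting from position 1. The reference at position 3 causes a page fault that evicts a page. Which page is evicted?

pos 1: 2 -> miss, frames [2]
pos 2: 5 -> miss, frames [2, 5]
pos 3: 6 -> miss, evict 2, frames [5, 6]
At position 3, page 2 is evicted.

2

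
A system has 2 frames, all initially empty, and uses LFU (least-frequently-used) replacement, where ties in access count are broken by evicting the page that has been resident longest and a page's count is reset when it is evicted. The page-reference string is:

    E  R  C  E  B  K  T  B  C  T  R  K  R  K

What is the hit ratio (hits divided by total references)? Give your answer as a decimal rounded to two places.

0.14

E -> fault, frames [E]
R -> fault, frames [E, R]
C -> fault, evict E, frames [R, C]
E -> fault, evict R, frames [C, E]
B -> fault, evict C, frames [E, B]
K -> fault, evict E, frames [B, K]
T -> fault, evict B, frames [K, T]
B -> fault, evict K, frames [T, B]
C -> fault, evict T, frames [B, C]
T -> fault, evict B, frames [C, T]
R -> fault, evict C, frames [T, R]
K -> fault, evict T, frames [R, K]
R -> hit
K -> hit
Hits: 2 of 14 references → 2/14 = 0.1429.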